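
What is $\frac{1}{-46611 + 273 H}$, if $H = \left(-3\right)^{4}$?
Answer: $- \frac{1}{24498} \approx -4.082 \cdot 10^{-5}$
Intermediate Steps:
$H = 81$
$\frac{1}{-46611 + 273 H} = \frac{1}{-46611 + 273 \cdot 81} = \frac{1}{-46611 + 22113} = \frac{1}{-24498} = - \frac{1}{24498}$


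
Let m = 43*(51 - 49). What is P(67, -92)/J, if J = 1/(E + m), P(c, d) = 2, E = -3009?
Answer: -5846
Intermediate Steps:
m = 86 (m = 43*2 = 86)
J = -1/2923 (J = 1/(-3009 + 86) = 1/(-2923) = -1/2923 ≈ -0.00034211)
P(67, -92)/J = 2/(-1/2923) = 2*(-2923) = -5846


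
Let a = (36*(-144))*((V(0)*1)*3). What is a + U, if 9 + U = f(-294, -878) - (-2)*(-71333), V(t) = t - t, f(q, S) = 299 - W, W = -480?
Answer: -141896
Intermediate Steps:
f(q, S) = 779 (f(q, S) = 299 - 1*(-480) = 299 + 480 = 779)
V(t) = 0
U = -141896 (U = -9 + (779 - (-2)*(-71333)) = -9 + (779 - 1*142666) = -9 + (779 - 142666) = -9 - 141887 = -141896)
a = 0 (a = (36*(-144))*((0*1)*3) = -0*3 = -5184*0 = 0)
a + U = 0 - 141896 = -141896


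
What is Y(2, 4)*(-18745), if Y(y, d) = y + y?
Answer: -74980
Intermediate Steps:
Y(y, d) = 2*y
Y(2, 4)*(-18745) = (2*2)*(-18745) = 4*(-18745) = -74980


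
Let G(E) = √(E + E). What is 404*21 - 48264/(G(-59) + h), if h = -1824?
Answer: 14157549516/1663547 + 24132*I*√118/1663547 ≈ 8510.5 + 0.15758*I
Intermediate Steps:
G(E) = √2*√E (G(E) = √(2*E) = √2*√E)
404*21 - 48264/(G(-59) + h) = 404*21 - 48264/(√2*√(-59) - 1824) = 8484 - 48264/(√2*(I*√59) - 1824) = 8484 - 48264/(I*√118 - 1824) = 8484 - 48264/(-1824 + I*√118)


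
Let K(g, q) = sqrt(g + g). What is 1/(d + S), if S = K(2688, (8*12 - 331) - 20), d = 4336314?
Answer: 722719/3133936516870 - 4*sqrt(21)/4700904775305 ≈ 2.3061e-7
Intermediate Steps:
K(g, q) = sqrt(2)*sqrt(g) (K(g, q) = sqrt(2*g) = sqrt(2)*sqrt(g))
S = 16*sqrt(21) (S = sqrt(2)*sqrt(2688) = sqrt(2)*(8*sqrt(42)) = 16*sqrt(21) ≈ 73.321)
1/(d + S) = 1/(4336314 + 16*sqrt(21))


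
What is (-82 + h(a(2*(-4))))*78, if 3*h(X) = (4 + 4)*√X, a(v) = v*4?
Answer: -6396 + 832*I*√2 ≈ -6396.0 + 1176.6*I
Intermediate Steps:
a(v) = 4*v
h(X) = 8*√X/3 (h(X) = ((4 + 4)*√X)/3 = (8*√X)/3 = 8*√X/3)
(-82 + h(a(2*(-4))))*78 = (-82 + 8*√(4*(2*(-4)))/3)*78 = (-82 + 8*√(4*(-8))/3)*78 = (-82 + 8*√(-32)/3)*78 = (-82 + 8*(4*I*√2)/3)*78 = (-82 + 32*I*√2/3)*78 = -6396 + 832*I*√2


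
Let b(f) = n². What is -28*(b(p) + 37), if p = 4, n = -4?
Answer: -1484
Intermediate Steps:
b(f) = 16 (b(f) = (-4)² = 16)
-28*(b(p) + 37) = -28*(16 + 37) = -28*53 = -1484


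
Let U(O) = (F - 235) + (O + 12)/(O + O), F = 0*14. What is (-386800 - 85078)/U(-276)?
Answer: 5426597/2697 ≈ 2012.1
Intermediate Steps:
F = 0
U(O) = -235 + (12 + O)/(2*O) (U(O) = (0 - 235) + (O + 12)/(O + O) = -235 + (12 + O)/((2*O)) = -235 + (12 + O)*(1/(2*O)) = -235 + (12 + O)/(2*O))
(-386800 - 85078)/U(-276) = (-386800 - 85078)/(-469/2 + 6/(-276)) = -471878/(-469/2 + 6*(-1/276)) = -471878/(-469/2 - 1/46) = -471878/(-5394/23) = -471878*(-23/5394) = 5426597/2697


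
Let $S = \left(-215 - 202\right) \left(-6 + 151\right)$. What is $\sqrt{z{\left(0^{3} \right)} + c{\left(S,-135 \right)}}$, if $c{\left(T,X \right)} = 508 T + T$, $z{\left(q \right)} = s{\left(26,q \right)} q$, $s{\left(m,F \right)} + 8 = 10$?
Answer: $i \sqrt{30776685} \approx 5547.7 i$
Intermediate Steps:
$s{\left(m,F \right)} = 2$ ($s{\left(m,F \right)} = -8 + 10 = 2$)
$S = -60465$ ($S = \left(-417\right) 145 = -60465$)
$z{\left(q \right)} = 2 q$
$c{\left(T,X \right)} = 509 T$
$\sqrt{z{\left(0^{3} \right)} + c{\left(S,-135 \right)}} = \sqrt{2 \cdot 0^{3} + 509 \left(-60465\right)} = \sqrt{2 \cdot 0 - 30776685} = \sqrt{0 - 30776685} = \sqrt{-30776685} = i \sqrt{30776685}$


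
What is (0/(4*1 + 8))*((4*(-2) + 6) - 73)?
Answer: 0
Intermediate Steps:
(0/(4*1 + 8))*((4*(-2) + 6) - 73) = (0/(4 + 8))*((-8 + 6) - 73) = (0/12)*(-2 - 73) = (0*(1/12))*(-75) = 0*(-75) = 0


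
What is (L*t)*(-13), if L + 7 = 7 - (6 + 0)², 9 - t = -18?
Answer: 12636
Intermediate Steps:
t = 27 (t = 9 - 1*(-18) = 9 + 18 = 27)
L = -36 (L = -7 + (7 - (6 + 0)²) = -7 + (7 - 1*6²) = -7 + (7 - 1*36) = -7 + (7 - 36) = -7 - 29 = -36)
(L*t)*(-13) = -36*27*(-13) = -972*(-13) = 12636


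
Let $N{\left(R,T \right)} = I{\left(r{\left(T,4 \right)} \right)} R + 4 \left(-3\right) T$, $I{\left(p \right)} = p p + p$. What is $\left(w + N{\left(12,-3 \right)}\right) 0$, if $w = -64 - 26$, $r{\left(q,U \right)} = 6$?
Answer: $0$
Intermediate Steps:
$I{\left(p \right)} = p + p^{2}$ ($I{\left(p \right)} = p^{2} + p = p + p^{2}$)
$N{\left(R,T \right)} = - 12 T + 42 R$ ($N{\left(R,T \right)} = 6 \left(1 + 6\right) R + 4 \left(-3\right) T = 6 \cdot 7 R - 12 T = 42 R - 12 T = - 12 T + 42 R$)
$w = -90$ ($w = -64 - 26 = -90$)
$\left(w + N{\left(12,-3 \right)}\right) 0 = \left(-90 + \left(\left(-12\right) \left(-3\right) + 42 \cdot 12\right)\right) 0 = \left(-90 + \left(36 + 504\right)\right) 0 = \left(-90 + 540\right) 0 = 450 \cdot 0 = 0$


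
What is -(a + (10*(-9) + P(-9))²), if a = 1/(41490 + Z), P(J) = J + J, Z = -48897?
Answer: -86395247/7407 ≈ -11664.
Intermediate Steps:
P(J) = 2*J
a = -1/7407 (a = 1/(41490 - 48897) = 1/(-7407) = -1/7407 ≈ -0.00013501)
-(a + (10*(-9) + P(-9))²) = -(-1/7407 + (10*(-9) + 2*(-9))²) = -(-1/7407 + (-90 - 18)²) = -(-1/7407 + (-108)²) = -(-1/7407 + 11664) = -1*86395247/7407 = -86395247/7407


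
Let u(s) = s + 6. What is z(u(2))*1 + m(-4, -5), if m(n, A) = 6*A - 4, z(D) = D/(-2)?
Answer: -38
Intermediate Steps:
u(s) = 6 + s
z(D) = -D/2 (z(D) = D*(-½) = -D/2)
m(n, A) = -4 + 6*A
z(u(2))*1 + m(-4, -5) = -(6 + 2)/2*1 + (-4 + 6*(-5)) = -½*8*1 + (-4 - 30) = -4*1 - 34 = -4 - 34 = -38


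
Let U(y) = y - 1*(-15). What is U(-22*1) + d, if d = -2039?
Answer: -2046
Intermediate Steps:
U(y) = 15 + y (U(y) = y + 15 = 15 + y)
U(-22*1) + d = (15 - 22*1) - 2039 = (15 - 22) - 2039 = -7 - 2039 = -2046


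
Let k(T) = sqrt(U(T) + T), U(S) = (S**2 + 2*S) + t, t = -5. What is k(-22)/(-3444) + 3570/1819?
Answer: 210/107 - sqrt(413)/3444 ≈ 1.9567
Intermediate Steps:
U(S) = -5 + S**2 + 2*S (U(S) = (S**2 + 2*S) - 5 = -5 + S**2 + 2*S)
k(T) = sqrt(-5 + T**2 + 3*T) (k(T) = sqrt((-5 + T**2 + 2*T) + T) = sqrt(-5 + T**2 + 3*T))
k(-22)/(-3444) + 3570/1819 = sqrt(-5 + (-22)**2 + 3*(-22))/(-3444) + 3570/1819 = sqrt(-5 + 484 - 66)*(-1/3444) + 3570*(1/1819) = sqrt(413)*(-1/3444) + 210/107 = -sqrt(413)/3444 + 210/107 = 210/107 - sqrt(413)/3444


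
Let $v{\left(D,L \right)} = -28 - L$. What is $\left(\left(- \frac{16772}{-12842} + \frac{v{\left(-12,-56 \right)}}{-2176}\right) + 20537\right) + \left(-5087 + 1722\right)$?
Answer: $\frac{59986725165}{3493024} \approx 17173.0$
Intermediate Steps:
$\left(\left(- \frac{16772}{-12842} + \frac{v{\left(-12,-56 \right)}}{-2176}\right) + 20537\right) + \left(-5087 + 1722\right) = \left(\left(- \frac{16772}{-12842} + \frac{-28 - -56}{-2176}\right) + 20537\right) + \left(-5087 + 1722\right) = \left(\left(\left(-16772\right) \left(- \frac{1}{12842}\right) + \left(-28 + 56\right) \left(- \frac{1}{2176}\right)\right) + 20537\right) - 3365 = \left(\left(\frac{8386}{6421} + 28 \left(- \frac{1}{2176}\right)\right) + 20537\right) - 3365 = \left(\left(\frac{8386}{6421} - \frac{7}{544}\right) + 20537\right) - 3365 = \left(\frac{4517037}{3493024} + 20537\right) - 3365 = \frac{71740750925}{3493024} - 3365 = \frac{59986725165}{3493024}$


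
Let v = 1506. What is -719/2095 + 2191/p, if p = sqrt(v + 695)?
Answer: -719/2095 + 2191*sqrt(2201)/2201 ≈ 46.358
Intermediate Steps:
p = sqrt(2201) (p = sqrt(1506 + 695) = sqrt(2201) ≈ 46.915)
-719/2095 + 2191/p = -719/2095 + 2191/(sqrt(2201)) = -719*1/2095 + 2191*(sqrt(2201)/2201) = -719/2095 + 2191*sqrt(2201)/2201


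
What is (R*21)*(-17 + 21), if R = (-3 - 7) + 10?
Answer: 0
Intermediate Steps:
R = 0 (R = -10 + 10 = 0)
(R*21)*(-17 + 21) = (0*21)*(-17 + 21) = 0*4 = 0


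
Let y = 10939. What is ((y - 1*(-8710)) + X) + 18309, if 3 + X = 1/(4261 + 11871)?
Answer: 612290061/16132 ≈ 37955.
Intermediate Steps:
X = -48395/16132 (X = -3 + 1/(4261 + 11871) = -3 + 1/16132 = -48395/16132 ≈ -2.9999)
((y - 1*(-8710)) + X) + 18309 = ((10939 - 1*(-8710)) - 48395/16132) + 18309 = ((10939 + 8710) - 48395/16132) + 18309 = (19649 - 48395/16132) + 18309 = 316929273/16132 + 18309 = 612290061/16132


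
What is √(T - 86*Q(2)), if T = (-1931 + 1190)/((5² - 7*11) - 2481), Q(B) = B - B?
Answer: √1876953/2533 ≈ 0.54087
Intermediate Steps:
Q(B) = 0
T = 741/2533 (T = -741/((25 - 77) - 2481) = -741/(-52 - 2481) = -741/(-2533) = -741*(-1/2533) = 741/2533 ≈ 0.29254)
√(T - 86*Q(2)) = √(741/2533 - 86*0) = √(741/2533 + 0) = √(741/2533) = √1876953/2533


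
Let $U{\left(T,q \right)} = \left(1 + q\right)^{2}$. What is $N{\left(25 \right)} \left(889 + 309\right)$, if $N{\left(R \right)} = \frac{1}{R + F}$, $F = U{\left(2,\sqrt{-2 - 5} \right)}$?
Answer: $\frac{22762}{389} - \frac{2396 i \sqrt{7}}{389} \approx 58.514 - 16.296 i$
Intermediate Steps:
$F = \left(1 + i \sqrt{7}\right)^{2}$ ($F = \left(1 + \sqrt{-2 - 5}\right)^{2} = \left(1 + \sqrt{-7}\right)^{2} = \left(1 + i \sqrt{7}\right)^{2} \approx -6.0 + 5.2915 i$)
$N{\left(R \right)} = \frac{1}{R + \left(1 + i \sqrt{7}\right)^{2}}$
$N{\left(25 \right)} \left(889 + 309\right) = \frac{889 + 309}{25 + \left(1 + i \sqrt{7}\right)^{2}} = \frac{1}{25 + \left(1 + i \sqrt{7}\right)^{2}} \cdot 1198 = \frac{1198}{25 + \left(1 + i \sqrt{7}\right)^{2}}$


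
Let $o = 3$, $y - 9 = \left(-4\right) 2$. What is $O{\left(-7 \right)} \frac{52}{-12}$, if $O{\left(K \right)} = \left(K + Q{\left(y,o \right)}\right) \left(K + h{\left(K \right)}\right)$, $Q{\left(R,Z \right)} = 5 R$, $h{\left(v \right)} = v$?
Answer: $- \frac{364}{3} \approx -121.33$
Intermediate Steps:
$y = 1$ ($y = 9 - 8 = 1$)
$O{\left(K \right)} = 2 K \left(5 + K\right)$ ($O{\left(K \right)} = \left(K + 5 \cdot 1\right) \left(K + K\right) = \left(K + 5\right) 2 K = \left(5 + K\right) 2 K = 2 K \left(5 + K\right)$)
$O{\left(-7 \right)} \frac{52}{-12} = 2 \left(-7\right) \left(5 - 7\right) \frac{52}{-12} = 2 \left(-7\right) \left(-2\right) 52 \left(- \frac{1}{12}\right) = 28 \left(- \frac{13}{3}\right) = - \frac{364}{3}$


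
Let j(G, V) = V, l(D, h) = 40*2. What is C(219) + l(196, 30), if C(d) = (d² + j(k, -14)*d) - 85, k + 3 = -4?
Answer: 44890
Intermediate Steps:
k = -7 (k = -3 - 4 = -7)
l(D, h) = 80
C(d) = -85 + d² - 14*d (C(d) = (d² - 14*d) - 85 = -85 + d² - 14*d)
C(219) + l(196, 30) = (-85 + 219² - 14*219) + 80 = (-85 + 47961 - 3066) + 80 = 44810 + 80 = 44890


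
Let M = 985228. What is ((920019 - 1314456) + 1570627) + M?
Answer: 2161418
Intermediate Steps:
((920019 - 1314456) + 1570627) + M = ((920019 - 1314456) + 1570627) + 985228 = (-394437 + 1570627) + 985228 = 1176190 + 985228 = 2161418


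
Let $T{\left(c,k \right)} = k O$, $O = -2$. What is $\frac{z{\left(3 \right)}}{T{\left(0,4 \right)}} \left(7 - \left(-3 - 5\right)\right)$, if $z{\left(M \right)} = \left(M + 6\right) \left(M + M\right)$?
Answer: $- \frac{405}{4} \approx -101.25$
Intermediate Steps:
$z{\left(M \right)} = 2 M \left(6 + M\right)$ ($z{\left(M \right)} = \left(6 + M\right) 2 M = 2 M \left(6 + M\right)$)
$T{\left(c,k \right)} = - 2 k$ ($T{\left(c,k \right)} = k \left(-2\right) = - 2 k$)
$\frac{z{\left(3 \right)}}{T{\left(0,4 \right)}} \left(7 - \left(-3 - 5\right)\right) = \frac{2 \cdot 3 \left(6 + 3\right)}{\left(-2\right) 4} \left(7 - \left(-3 - 5\right)\right) = \frac{2 \cdot 3 \cdot 9}{-8} \left(7 - \left(-3 - 5\right)\right) = 54 \left(- \frac{1}{8}\right) \left(7 - -8\right) = - \frac{27 \left(7 + 8\right)}{4} = \left(- \frac{27}{4}\right) 15 = - \frac{405}{4}$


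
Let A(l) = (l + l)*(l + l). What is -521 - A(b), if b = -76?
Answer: -23625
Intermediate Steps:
A(l) = 4*l² (A(l) = (2*l)*(2*l) = 4*l²)
-521 - A(b) = -521 - 4*(-76)² = -521 - 4*5776 = -521 - 1*23104 = -521 - 23104 = -23625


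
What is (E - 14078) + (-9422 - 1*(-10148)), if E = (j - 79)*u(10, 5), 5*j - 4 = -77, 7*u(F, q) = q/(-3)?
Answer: -93308/7 ≈ -13330.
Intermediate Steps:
u(F, q) = -q/21 (u(F, q) = (q/(-3))/7 = (q*(-1/3))/7 = (-q/3)/7 = -q/21)
j = -73/5 (j = 4/5 + (1/5)*(-77) = 4/5 - 77/5 = -73/5 ≈ -14.600)
E = 156/7 (E = (-73/5 - 79)*(-1/21*5) = -468/5*(-5/21) = 156/7 ≈ 22.286)
(E - 14078) + (-9422 - 1*(-10148)) = (156/7 - 14078) + (-9422 - 1*(-10148)) = -98390/7 + (-9422 + 10148) = -98390/7 + 726 = -93308/7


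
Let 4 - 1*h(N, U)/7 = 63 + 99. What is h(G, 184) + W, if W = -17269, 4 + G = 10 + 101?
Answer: -18375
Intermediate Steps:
G = 107 (G = -4 + (10 + 101) = -4 + 111 = 107)
h(N, U) = -1106 (h(N, U) = 28 - 7*(63 + 99) = 28 - 7*162 = 28 - 1134 = -1106)
h(G, 184) + W = -1106 - 17269 = -18375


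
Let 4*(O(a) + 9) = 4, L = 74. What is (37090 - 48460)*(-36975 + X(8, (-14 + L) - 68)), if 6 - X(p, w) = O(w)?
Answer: 420246570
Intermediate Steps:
O(a) = -8 (O(a) = -9 + (¼)*4 = -9 + 1 = -8)
X(p, w) = 14 (X(p, w) = 6 - 1*(-8) = 6 + 8 = 14)
(37090 - 48460)*(-36975 + X(8, (-14 + L) - 68)) = (37090 - 48460)*(-36975 + 14) = -11370*(-36961) = 420246570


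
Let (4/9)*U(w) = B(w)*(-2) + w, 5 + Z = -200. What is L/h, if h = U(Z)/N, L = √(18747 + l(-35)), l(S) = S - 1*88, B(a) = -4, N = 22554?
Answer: -80192*√291/197 ≈ -6944.0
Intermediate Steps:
Z = -205 (Z = -5 - 200 = -205)
l(S) = -88 + S (l(S) = S - 88 = -88 + S)
U(w) = 18 + 9*w/4 (U(w) = 9*(-4*(-2) + w)/4 = 9*(8 + w)/4 = 18 + 9*w/4)
L = 8*√291 (L = √(18747 + (-88 - 35)) = √(18747 - 123) = √18624 = 8*√291 ≈ 136.47)
h = -197/10024 (h = (18 + (9/4)*(-205))/22554 = (18 - 1845/4)*(1/22554) = -1773/4*1/22554 = -197/10024 ≈ -0.019653)
L/h = (8*√291)/(-197/10024) = (8*√291)*(-10024/197) = -80192*√291/197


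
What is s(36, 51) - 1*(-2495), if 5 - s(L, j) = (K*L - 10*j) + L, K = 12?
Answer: 2542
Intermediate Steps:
s(L, j) = 5 - 13*L + 10*j (s(L, j) = 5 - ((12*L - 10*j) + L) = 5 - ((-10*j + 12*L) + L) = 5 - (-10*j + 13*L) = 5 + (-13*L + 10*j) = 5 - 13*L + 10*j)
s(36, 51) - 1*(-2495) = (5 - 13*36 + 10*51) - 1*(-2495) = (5 - 468 + 510) + 2495 = 47 + 2495 = 2542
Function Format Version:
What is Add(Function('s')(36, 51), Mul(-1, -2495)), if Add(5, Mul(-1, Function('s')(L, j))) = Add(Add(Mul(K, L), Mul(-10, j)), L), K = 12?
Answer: 2542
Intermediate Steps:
Function('s')(L, j) = Add(5, Mul(-13, L), Mul(10, j)) (Function('s')(L, j) = Add(5, Mul(-1, Add(Add(Mul(12, L), Mul(-10, j)), L))) = Add(5, Mul(-1, Add(Add(Mul(-10, j), Mul(12, L)), L))) = Add(5, Mul(-1, Add(Mul(-10, j), Mul(13, L)))) = Add(5, Add(Mul(-13, L), Mul(10, j))) = Add(5, Mul(-13, L), Mul(10, j)))
Add(Function('s')(36, 51), Mul(-1, -2495)) = Add(Add(5, Mul(-13, 36), Mul(10, 51)), Mul(-1, -2495)) = Add(Add(5, -468, 510), 2495) = Add(47, 2495) = 2542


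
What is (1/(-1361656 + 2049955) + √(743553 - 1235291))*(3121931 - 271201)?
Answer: 2850730/688299 + 2850730*I*√491738 ≈ 4.1417 + 1.999e+9*I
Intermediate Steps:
(1/(-1361656 + 2049955) + √(743553 - 1235291))*(3121931 - 271201) = (1/688299 + √(-491738))*2850730 = (1/688299 + I*√491738)*2850730 = 2850730/688299 + 2850730*I*√491738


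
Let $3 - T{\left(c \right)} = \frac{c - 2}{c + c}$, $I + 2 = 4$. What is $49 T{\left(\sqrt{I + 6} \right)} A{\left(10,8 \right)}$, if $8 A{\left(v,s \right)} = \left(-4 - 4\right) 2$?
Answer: $-245 - \frac{49 \sqrt{2}}{2} \approx -279.65$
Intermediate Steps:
$I = 2$ ($I = -2 + 4 = 2$)
$T{\left(c \right)} = 3 - \frac{-2 + c}{2 c}$ ($T{\left(c \right)} = 3 - \frac{c - 2}{c + c} = 3 - \frac{-2 + c}{2 c}$)
$A{\left(v,s \right)} = -2$ ($A{\left(v,s \right)} = \frac{\left(-4 - 4\right) 2}{8} = \frac{\left(-8\right) 2}{8} = \frac{1}{8} \left(-16\right) = -2$)
$49 T{\left(\sqrt{I + 6} \right)} A{\left(10,8 \right)} = 49 \left(\frac{5}{2} + \frac{1}{\sqrt{2 + 6}}\right) \left(-2\right) = 49 \left(\frac{5}{2} + \frac{1}{\sqrt{8}}\right) \left(-2\right) = 49 \left(\frac{5}{2} + \frac{1}{2 \sqrt{2}}\right) \left(-2\right) = 49 \left(\frac{5}{2} + \frac{\sqrt{2}}{4}\right) \left(-2\right) = \left(\frac{245}{2} + \frac{49 \sqrt{2}}{4}\right) \left(-2\right) = -245 - \frac{49 \sqrt{2}}{2}$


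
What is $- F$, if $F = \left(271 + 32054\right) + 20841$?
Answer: $-53166$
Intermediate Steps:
$F = 53166$ ($F = 32325 + 20841 = 53166$)
$- F = \left(-1\right) 53166 = -53166$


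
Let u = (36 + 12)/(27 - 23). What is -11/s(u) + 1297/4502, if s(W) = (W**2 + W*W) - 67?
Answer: 237115/994942 ≈ 0.23832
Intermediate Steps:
u = 12 (u = 48/4 = 48*(1/4) = 12)
s(W) = -67 + 2*W**2 (s(W) = (W**2 + W**2) - 67 = 2*W**2 - 67 = -67 + 2*W**2)
-11/s(u) + 1297/4502 = -11/(-67 + 2*12**2) + 1297/4502 = -11/(-67 + 2*144) + 1297*(1/4502) = -11/(-67 + 288) + 1297/4502 = -11/221 + 1297/4502 = 237115/994942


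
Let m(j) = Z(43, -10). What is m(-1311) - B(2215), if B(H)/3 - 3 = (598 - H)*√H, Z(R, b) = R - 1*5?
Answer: 29 + 4851*√2215 ≈ 2.2834e+5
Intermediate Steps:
Z(R, b) = -5 + R (Z(R, b) = R - 5 = -5 + R)
m(j) = 38 (m(j) = -5 + 43 = 38)
B(H) = 9 + 3*√H*(598 - H) (B(H) = 9 + 3*((598 - H)*√H) = 9 + 3*(√H*(598 - H)) = 9 + 3*√H*(598 - H))
m(-1311) - B(2215) = 38 - (9 - 6645*√2215 + 1794*√2215) = 38 - (9 - 4851*√2215) = 38 + (-9 + 4851*√2215) = 29 + 4851*√2215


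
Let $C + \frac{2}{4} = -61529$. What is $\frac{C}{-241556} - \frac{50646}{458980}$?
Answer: $\frac{8003482367}{55434686440} \approx 0.14438$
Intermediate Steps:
$C = - \frac{123059}{2}$ ($C = - \frac{1}{2} - 61529 = - \frac{123059}{2} \approx -61530.0$)
$\frac{C}{-241556} - \frac{50646}{458980} = - \frac{123059}{2 \left(-241556\right)} - \frac{50646}{458980} = \left(- \frac{123059}{2}\right) \left(- \frac{1}{241556}\right) - \frac{25323}{229490} = \frac{123059}{483112} - \frac{25323}{229490} = \frac{8003482367}{55434686440}$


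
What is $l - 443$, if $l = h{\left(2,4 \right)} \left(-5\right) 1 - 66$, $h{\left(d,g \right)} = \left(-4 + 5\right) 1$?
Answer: $-514$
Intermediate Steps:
$h{\left(d,g \right)} = 1$ ($h{\left(d,g \right)} = 1 \cdot 1 = 1$)
$l = -71$ ($l = 1 \left(-5\right) 1 - 66 = \left(-5\right) 1 - 66 = -5 - 66 = -71$)
$l - 443 = -71 - 443 = -514$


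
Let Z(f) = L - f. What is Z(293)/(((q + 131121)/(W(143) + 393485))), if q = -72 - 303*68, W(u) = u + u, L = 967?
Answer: 88467218/36815 ≈ 2403.0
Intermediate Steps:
Z(f) = 967 - f
W(u) = 2*u
q = -20676 (q = -72 - 20604 = -20676)
Z(293)/(((q + 131121)/(W(143) + 393485))) = (967 - 1*293)/(((-20676 + 131121)/(2*143 + 393485))) = (967 - 293)/((110445/(286 + 393485))) = 674/((110445/393771)) = 674/((110445*(1/393771))) = 674/(36815/131257) = 674*(131257/36815) = 88467218/36815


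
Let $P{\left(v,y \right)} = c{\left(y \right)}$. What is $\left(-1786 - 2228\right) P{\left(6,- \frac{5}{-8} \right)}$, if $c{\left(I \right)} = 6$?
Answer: $-24084$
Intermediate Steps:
$P{\left(v,y \right)} = 6$
$\left(-1786 - 2228\right) P{\left(6,- \frac{5}{-8} \right)} = \left(-1786 - 2228\right) 6 = \left(-4014\right) 6 = -24084$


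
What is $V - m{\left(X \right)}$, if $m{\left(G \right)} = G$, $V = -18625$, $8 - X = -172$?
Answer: $-18805$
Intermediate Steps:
$X = 180$ ($X = 8 - -172 = 8 + 172 = 180$)
$V - m{\left(X \right)} = -18625 - 180 = -18805$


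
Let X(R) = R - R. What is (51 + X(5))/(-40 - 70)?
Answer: -51/110 ≈ -0.46364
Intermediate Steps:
X(R) = 0
(51 + X(5))/(-40 - 70) = (51 + 0)/(-40 - 70) = 51/(-110) = -1/110*51 = -51/110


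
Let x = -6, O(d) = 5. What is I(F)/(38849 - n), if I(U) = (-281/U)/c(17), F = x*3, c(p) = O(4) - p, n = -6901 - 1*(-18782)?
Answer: -281/5825088 ≈ -4.8240e-5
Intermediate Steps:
n = 11881 (n = -6901 + 18782 = 11881)
c(p) = 5 - p
F = -18 (F = -6*3 = -18)
I(U) = 281/(12*U) (I(U) = (-281/U)/(5 - 1*17) = (-281/U)/(5 - 17) = -281/U/(-12) = -281/U*(-1/12) = 281/(12*U))
I(F)/(38849 - n) = ((281/12)/(-18))/(38849 - 1*11881) = ((281/12)*(-1/18))/(38849 - 11881) = -281/216/26968 = -281/216*1/26968 = -281/5825088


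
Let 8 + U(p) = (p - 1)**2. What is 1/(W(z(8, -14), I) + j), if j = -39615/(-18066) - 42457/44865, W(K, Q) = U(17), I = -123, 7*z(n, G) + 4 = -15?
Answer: 270177030/67340669711 ≈ 0.0040121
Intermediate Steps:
z(n, G) = -19/7 (z(n, G) = -4/7 + (1/7)*(-15) = -4/7 - 15/7 = -19/7)
U(p) = -8 + (-1 + p)**2 (U(p) = -8 + (p - 1)**2 = -8 + (-1 + p)**2)
W(K, Q) = 248 (W(K, Q) = -8 + (-1 + 17)**2 = -8 + 16**2 = -8 + 256 = 248)
j = 336766271/270177030 (j = -39615*(-1/18066) - 42457*1/44865 = 13205/6022 - 42457/44865 = 336766271/270177030 ≈ 1.2465)
1/(W(z(8, -14), I) + j) = 1/(248 + 336766271/270177030) = 1/(67340669711/270177030) = 270177030/67340669711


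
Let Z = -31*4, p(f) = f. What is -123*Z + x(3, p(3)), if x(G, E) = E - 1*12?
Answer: 15243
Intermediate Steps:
x(G, E) = -12 + E (x(G, E) = E - 12 = -12 + E)
Z = -124
-123*Z + x(3, p(3)) = -123*(-124) + (-12 + 3) = 15252 - 9 = 15243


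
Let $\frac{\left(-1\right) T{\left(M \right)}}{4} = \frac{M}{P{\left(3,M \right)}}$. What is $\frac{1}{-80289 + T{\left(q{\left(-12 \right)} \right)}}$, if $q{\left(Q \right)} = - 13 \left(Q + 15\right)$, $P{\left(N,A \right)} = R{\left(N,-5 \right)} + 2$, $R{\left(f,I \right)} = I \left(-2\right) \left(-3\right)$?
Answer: $- \frac{7}{562062} \approx -1.2454 \cdot 10^{-5}$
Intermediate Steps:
$R{\left(f,I \right)} = 6 I$ ($R{\left(f,I \right)} = - 2 I \left(-3\right) = 6 I$)
$P{\left(N,A \right)} = -28$ ($P{\left(N,A \right)} = 6 \left(-5\right) + 2 = -30 + 2 = -28$)
$q{\left(Q \right)} = -195 - 13 Q$ ($q{\left(Q \right)} = - 13 \left(15 + Q\right) = -195 - 13 Q$)
$T{\left(M \right)} = \frac{M}{7}$ ($T{\left(M \right)} = - 4 \frac{M}{-28} = - 4 M \left(- \frac{1}{28}\right) = - 4 \left(- \frac{M}{28}\right) = \frac{M}{7}$)
$\frac{1}{-80289 + T{\left(q{\left(-12 \right)} \right)}} = \frac{1}{-80289 + \frac{-195 - -156}{7}} = \frac{1}{-80289 + \frac{-195 + 156}{7}} = \frac{1}{-80289 + \frac{1}{7} \left(-39\right)} = \frac{1}{-80289 - \frac{39}{7}} = \frac{1}{- \frac{562062}{7}} = - \frac{7}{562062}$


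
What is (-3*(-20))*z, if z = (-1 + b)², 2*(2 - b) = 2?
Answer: 0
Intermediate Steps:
b = 1 (b = 2 - ½*2 = 2 - 1 = 1)
z = 0 (z = (-1 + 1)² = 0² = 0)
(-3*(-20))*z = -3*(-20)*0 = 60*0 = 0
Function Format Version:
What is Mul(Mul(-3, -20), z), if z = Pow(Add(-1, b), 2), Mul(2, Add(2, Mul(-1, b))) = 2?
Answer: 0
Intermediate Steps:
b = 1 (b = Add(2, Mul(Rational(-1, 2), 2)) = Add(2, -1) = 1)
z = 0 (z = Pow(Add(-1, 1), 2) = Pow(0, 2) = 0)
Mul(Mul(-3, -20), z) = Mul(Mul(-3, -20), 0) = Mul(60, 0) = 0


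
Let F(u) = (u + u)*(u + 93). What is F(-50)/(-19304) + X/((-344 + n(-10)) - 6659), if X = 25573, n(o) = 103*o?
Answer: -114779823/38767258 ≈ -2.9607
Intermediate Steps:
F(u) = 2*u*(93 + u) (F(u) = (2*u)*(93 + u) = 2*u*(93 + u))
F(-50)/(-19304) + X/((-344 + n(-10)) - 6659) = (2*(-50)*(93 - 50))/(-19304) + 25573/((-344 + 103*(-10)) - 6659) = (2*(-50)*43)*(-1/19304) + 25573/((-344 - 1030) - 6659) = -4300*(-1/19304) + 25573/(-1374 - 6659) = 1075/4826 + 25573/(-8033) = 1075/4826 + 25573*(-1/8033) = 1075/4826 - 25573/8033 = -114779823/38767258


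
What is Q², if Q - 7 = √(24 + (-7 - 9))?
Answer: 57 + 28*√2 ≈ 96.598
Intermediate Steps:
Q = 7 + 2*√2 (Q = 7 + √(24 + (-7 - 9)) = 7 + √(24 - 16) = 7 + √8 = 7 + 2*√2 ≈ 9.8284)
Q² = (7 + 2*√2)²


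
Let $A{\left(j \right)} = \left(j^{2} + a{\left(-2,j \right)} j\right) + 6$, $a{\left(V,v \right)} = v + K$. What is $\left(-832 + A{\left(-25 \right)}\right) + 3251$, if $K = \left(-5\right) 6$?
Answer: $4425$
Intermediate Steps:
$K = -30$
$a{\left(V,v \right)} = -30 + v$ ($a{\left(V,v \right)} = v - 30 = -30 + v$)
$A{\left(j \right)} = 6 + j^{2} + j \left(-30 + j\right)$ ($A{\left(j \right)} = \left(j^{2} + \left(-30 + j\right) j\right) + 6 = \left(j^{2} + j \left(-30 + j\right)\right) + 6 = 6 + j^{2} + j \left(-30 + j\right)$)
$\left(-832 + A{\left(-25 \right)}\right) + 3251 = \left(-832 + \left(6 + \left(-25\right)^{2} - 25 \left(-30 - 25\right)\right)\right) + 3251 = \left(-832 + \left(6 + 625 - -1375\right)\right) + 3251 = \left(-832 + \left(6 + 625 + 1375\right)\right) + 3251 = \left(-832 + 2006\right) + 3251 = 1174 + 3251 = 4425$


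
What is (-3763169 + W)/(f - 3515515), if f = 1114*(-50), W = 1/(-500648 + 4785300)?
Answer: 16123869582187/15301413492180 ≈ 1.0538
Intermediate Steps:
W = 1/4284652 ≈ 2.3339e-7
f = -55700
(-3763169 + W)/(f - 3515515) = (-3763169 + 1/4284652)/(-55700 - 3515515) = -16123869582187/4284652/(-3571215) = -16123869582187/4284652*(-1/3571215) = 16123869582187/15301413492180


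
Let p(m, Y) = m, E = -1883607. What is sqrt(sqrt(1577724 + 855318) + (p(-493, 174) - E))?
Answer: sqrt(1883114 + 3*sqrt(270338)) ≈ 1372.8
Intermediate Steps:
sqrt(sqrt(1577724 + 855318) + (p(-493, 174) - E)) = sqrt(sqrt(1577724 + 855318) + (-493 - 1*(-1883607))) = sqrt(sqrt(2433042) + (-493 + 1883607)) = sqrt(3*sqrt(270338) + 1883114) = sqrt(1883114 + 3*sqrt(270338))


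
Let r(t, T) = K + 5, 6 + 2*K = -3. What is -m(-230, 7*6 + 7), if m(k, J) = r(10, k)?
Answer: -½ ≈ -0.50000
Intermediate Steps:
K = -9/2 (K = -3 + (½)*(-3) = -3 - 3/2 = -9/2 ≈ -4.5000)
r(t, T) = ½ (r(t, T) = -9/2 + 5 = ½)
m(k, J) = ½
-m(-230, 7*6 + 7) = -1*½ = -½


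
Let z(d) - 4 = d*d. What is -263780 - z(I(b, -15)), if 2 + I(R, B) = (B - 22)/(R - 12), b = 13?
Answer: -265305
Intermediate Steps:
I(R, B) = -2 + (-22 + B)/(-12 + R) (I(R, B) = -2 + (B - 22)/(R - 12) = -2 + (-22 + B)/(-12 + R))
z(d) = 4 + d**2 (z(d) = 4 + d*d = 4 + d**2)
-263780 - z(I(b, -15)) = -263780 - (4 + ((2 - 15 - 2*13)/(-12 + 13))**2) = -263780 - (4 + ((2 - 15 - 26)/1)**2) = -263780 - (4 + (1*(-39))**2) = -263780 - (4 + (-39)**2) = -263780 - (4 + 1521) = -263780 - 1*1525 = -263780 - 1525 = -265305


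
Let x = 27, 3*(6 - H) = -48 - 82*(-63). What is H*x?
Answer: -45900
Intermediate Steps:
H = -1700 (H = 6 - (-48 - 82*(-63))/3 = 6 - (-48 + 5166)/3 = 6 - ⅓*5118 = 6 - 1706 = -1700)
H*x = -1700*27 = -45900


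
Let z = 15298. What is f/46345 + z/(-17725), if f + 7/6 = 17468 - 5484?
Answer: -595908107/985758150 ≈ -0.60452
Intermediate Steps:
f = 71897/6 (f = -7/6 + (17468 - 5484) = -7/6 + 11984 = 71897/6 ≈ 11983.)
f/46345 + z/(-17725) = (71897/6)/46345 + 15298/(-17725) = (71897/6)*(1/46345) + 15298*(-1/17725) = 71897/278070 - 15298/17725 = -595908107/985758150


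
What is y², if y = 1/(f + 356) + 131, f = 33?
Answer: 2596921600/151321 ≈ 17162.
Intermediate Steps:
y = 50960/389 (y = 1/(33 + 356) + 131 = 1/389 + 131 = 50960/389 ≈ 131.00)
y² = (50960/389)² = 2596921600/151321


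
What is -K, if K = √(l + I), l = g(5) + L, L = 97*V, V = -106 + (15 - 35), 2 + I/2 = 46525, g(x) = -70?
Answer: -√80754 ≈ -284.17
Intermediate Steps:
I = 93046 (I = -4 + 2*46525 = -4 + 93050 = 93046)
V = -126 (V = -106 - 20 = -126)
L = -12222 (L = 97*(-126) = -12222)
l = -12292 (l = -70 - 12222 = -12292)
K = √80754 (K = √(-12292 + 93046) = √80754 ≈ 284.17)
-K = -√80754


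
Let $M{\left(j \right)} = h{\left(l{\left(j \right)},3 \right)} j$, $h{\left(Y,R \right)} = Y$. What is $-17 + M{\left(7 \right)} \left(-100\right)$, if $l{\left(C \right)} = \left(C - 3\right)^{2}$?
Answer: $-11217$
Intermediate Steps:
$l{\left(C \right)} = \left(-3 + C\right)^{2}$
$M{\left(j \right)} = j \left(-3 + j\right)^{2}$ ($M{\left(j \right)} = \left(-3 + j\right)^{2} j = j \left(-3 + j\right)^{2}$)
$-17 + M{\left(7 \right)} \left(-100\right) = -17 + 7 \left(-3 + 7\right)^{2} \left(-100\right) = -17 + 7 \cdot 4^{2} \left(-100\right) = -17 + 7 \cdot 16 \left(-100\right) = -17 + 112 \left(-100\right) = -17 - 11200 = -11217$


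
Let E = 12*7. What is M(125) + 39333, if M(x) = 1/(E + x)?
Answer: 8220598/209 ≈ 39333.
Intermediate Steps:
E = 84
M(x) = 1/(84 + x)
M(125) + 39333 = 1/(84 + 125) + 39333 = 1/209 + 39333 = 8220598/209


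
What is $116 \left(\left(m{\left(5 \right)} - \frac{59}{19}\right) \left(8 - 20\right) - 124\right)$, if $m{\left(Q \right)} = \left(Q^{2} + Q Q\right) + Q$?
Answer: $- \frac{1645808}{19} \approx -86622.0$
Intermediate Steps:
$m{\left(Q \right)} = Q + 2 Q^{2}$ ($m{\left(Q \right)} = \left(Q^{2} + Q^{2}\right) + Q = 2 Q^{2} + Q = Q + 2 Q^{2}$)
$116 \left(\left(m{\left(5 \right)} - \frac{59}{19}\right) \left(8 - 20\right) - 124\right) = 116 \left(\left(5 \left(1 + 2 \cdot 5\right) - \frac{59}{19}\right) \left(8 - 20\right) - 124\right) = 116 \left(\left(5 \left(1 + 10\right) - \frac{59}{19}\right) \left(-12\right) - 124\right) = 116 \left(\left(5 \cdot 11 - \frac{59}{19}\right) \left(-12\right) - 124\right) = 116 \left(\left(55 - \frac{59}{19}\right) \left(-12\right) - 124\right) = 116 \left(\frac{986}{19} \left(-12\right) - 124\right) = 116 \left(- \frac{11832}{19} - 124\right) = 116 \left(- \frac{14188}{19}\right) = - \frac{1645808}{19}$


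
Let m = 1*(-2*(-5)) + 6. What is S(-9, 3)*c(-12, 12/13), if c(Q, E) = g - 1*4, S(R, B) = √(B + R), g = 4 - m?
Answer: -16*I*√6 ≈ -39.192*I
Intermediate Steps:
m = 16 (m = 1*10 + 6 = 10 + 6 = 16)
g = -12 (g = 4 - 1*16 = 4 - 16 = -12)
c(Q, E) = -16 (c(Q, E) = -12 - 1*4 = -12 - 4 = -16)
S(-9, 3)*c(-12, 12/13) = √(3 - 9)*(-16) = √(-6)*(-16) = (I*√6)*(-16) = -16*I*√6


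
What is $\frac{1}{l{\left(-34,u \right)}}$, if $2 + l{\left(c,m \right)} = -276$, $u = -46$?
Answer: $- \frac{1}{278} \approx -0.0035971$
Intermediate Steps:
$l{\left(c,m \right)} = -278$ ($l{\left(c,m \right)} = -2 - 276 = -278$)
$\frac{1}{l{\left(-34,u \right)}} = \frac{1}{-278} = - \frac{1}{278}$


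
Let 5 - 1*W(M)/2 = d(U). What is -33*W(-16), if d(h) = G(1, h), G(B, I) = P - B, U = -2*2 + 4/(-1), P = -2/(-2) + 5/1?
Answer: 0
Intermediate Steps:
P = 6 (P = -2*(-½) + 5*1 = 1 + 5 = 6)
U = -8 (U = -4 + 4*(-1) = -4 - 4 = -8)
G(B, I) = 6 - B
d(h) = 5 (d(h) = 6 - 1*1 = 6 - 1 = 5)
W(M) = 0 (W(M) = 10 - 2*5 = 10 - 10 = 0)
-33*W(-16) = -33*0 = 0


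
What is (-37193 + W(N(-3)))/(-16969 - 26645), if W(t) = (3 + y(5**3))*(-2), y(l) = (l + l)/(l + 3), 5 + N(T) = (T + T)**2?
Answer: 132277/155072 ≈ 0.85300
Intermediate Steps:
N(T) = -5 + 4*T**2 (N(T) = -5 + (T + T)**2 = -5 + (2*T)**2 = -5 + 4*T**2)
y(l) = 2*l/(3 + l) (y(l) = (2*l)/(3 + l) = 2*l/(3 + l))
W(t) = -317/32 (W(t) = (3 + 2*5**3/(3 + 5**3))*(-2) = (3 + 2*125/(3 + 125))*(-2) = (3 + 2*125/128)*(-2) = (3 + 2*125*(1/128))*(-2) = (3 + 125/64)*(-2) = (317/64)*(-2) = -317/32)
(-37193 + W(N(-3)))/(-16969 - 26645) = (-37193 - 317/32)/(-16969 - 26645) = -1190493/32/(-43614) = -1190493/32*(-1/43614) = 132277/155072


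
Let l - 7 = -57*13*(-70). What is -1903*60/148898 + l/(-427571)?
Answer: -28272219163/31832233379 ≈ -0.88816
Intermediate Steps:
l = 51877 (l = 7 - 57*13*(-70) = 7 - 741*(-70) = 7 + 51870 = 51877)
-1903*60/148898 + l/(-427571) = -1903*60/148898 + 51877/(-427571) = -114180*1/148898 + 51877*(-1/427571) = -57090/74449 - 51877/427571 = -28272219163/31832233379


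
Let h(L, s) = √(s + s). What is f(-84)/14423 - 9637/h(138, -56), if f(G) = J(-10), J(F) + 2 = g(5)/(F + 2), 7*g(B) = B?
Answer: -117/807688 + 9637*I*√7/28 ≈ -0.00014486 + 910.61*I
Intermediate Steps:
g(B) = B/7
h(L, s) = √2*√s (h(L, s) = √(2*s) = √2*√s)
J(F) = -2 + 5/(7*(2 + F)) (J(F) = -2 + ((⅐)*5)/(F + 2) = -2 + 5/(7*(2 + F)))
f(G) = -117/56 (f(G) = (-23 - 14*(-10))/(7*(2 - 10)) = (⅐)*(-23 + 140)/(-8) = (⅐)*(-⅛)*117 = -117/56)
f(-84)/14423 - 9637/h(138, -56) = -117/56/14423 - 9637*(-I*√7/28) = -117/56*1/14423 - 9637*(-I*√7/28) = -117/807688 - 9637*(-I*√7/28) = -117/807688 - (-9637)*I*√7/28 = -117/807688 + 9637*I*√7/28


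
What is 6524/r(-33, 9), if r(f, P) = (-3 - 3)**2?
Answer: 1631/9 ≈ 181.22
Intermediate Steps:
r(f, P) = 36 (r(f, P) = (-6)**2 = 36)
6524/r(-33, 9) = 6524/36 = 6524*(1/36) = 1631/9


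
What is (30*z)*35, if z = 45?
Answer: 47250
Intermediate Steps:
(30*z)*35 = (30*45)*35 = 1350*35 = 47250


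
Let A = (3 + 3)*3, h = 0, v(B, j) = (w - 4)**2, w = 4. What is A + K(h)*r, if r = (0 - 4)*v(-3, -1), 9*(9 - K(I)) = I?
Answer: 18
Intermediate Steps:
v(B, j) = 0 (v(B, j) = (4 - 4)**2 = 0**2 = 0)
K(I) = 9 - I/9
r = 0 (r = (0 - 4)*0 = -4*0 = 0)
A = 18 (A = 6*3 = 18)
A + K(h)*r = 18 + (9 - 1/9*0)*0 = 18 + (9 + 0)*0 = 18 + 9*0 = 18 + 0 = 18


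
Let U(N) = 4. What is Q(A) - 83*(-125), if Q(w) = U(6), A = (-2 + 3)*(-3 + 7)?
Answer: 10379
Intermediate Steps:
A = 4 (A = 1*4 = 4)
Q(w) = 4
Q(A) - 83*(-125) = 4 - 83*(-125) = 4 + 10375 = 10379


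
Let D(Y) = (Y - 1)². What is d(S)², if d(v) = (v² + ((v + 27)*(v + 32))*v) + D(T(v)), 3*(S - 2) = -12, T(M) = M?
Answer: 2211169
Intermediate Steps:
D(Y) = (-1 + Y)²
S = -2 (S = 2 + (⅓)*(-12) = 2 - 4 = -2)
d(v) = v² + (-1 + v)² + v*(27 + v)*(32 + v) (d(v) = (v² + ((v + 27)*(v + 32))*v) + (-1 + v)² = (v² + ((27 + v)*(32 + v))*v) + (-1 + v)² = (v² + v*(27 + v)*(32 + v)) + (-1 + v)² = v² + (-1 + v)² + v*(27 + v)*(32 + v))
d(S)² = (1 + (-2)³ + 61*(-2)² + 862*(-2))² = (1 - 8 + 61*4 - 1724)² = (1 - 8 + 244 - 1724)² = (-1487)² = 2211169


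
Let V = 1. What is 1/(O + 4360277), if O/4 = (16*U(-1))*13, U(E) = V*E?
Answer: 1/4359445 ≈ 2.2939e-7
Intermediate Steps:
U(E) = E (U(E) = 1*E = E)
O = -832 (O = 4*((16*(-1))*13) = 4*(-16*13) = 4*(-208) = -832)
1/(O + 4360277) = 1/(-832 + 4360277) = 1/4359445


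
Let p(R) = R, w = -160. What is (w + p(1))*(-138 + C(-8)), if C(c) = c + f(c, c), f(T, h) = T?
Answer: 24486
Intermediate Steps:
C(c) = 2*c (C(c) = c + c = 2*c)
(w + p(1))*(-138 + C(-8)) = (-160 + 1)*(-138 + 2*(-8)) = -159*(-138 - 16) = -159*(-154) = 24486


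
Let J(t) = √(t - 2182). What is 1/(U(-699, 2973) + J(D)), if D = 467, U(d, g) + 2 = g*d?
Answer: -2078129/4318620142356 - 7*I*√35/4318620142356 ≈ -4.812e-7 - 9.5893e-12*I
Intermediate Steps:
U(d, g) = -2 + d*g (U(d, g) = -2 + g*d = -2 + d*g)
J(t) = √(-2182 + t)
1/(U(-699, 2973) + J(D)) = 1/((-2 - 699*2973) + √(-2182 + 467)) = 1/((-2 - 2078127) + √(-1715)) = 1/(-2078129 + 7*I*√35)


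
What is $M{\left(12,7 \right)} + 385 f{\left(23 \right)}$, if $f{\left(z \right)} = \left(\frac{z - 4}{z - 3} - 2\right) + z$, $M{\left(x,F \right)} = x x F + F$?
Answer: $\frac{37863}{4} \approx 9465.8$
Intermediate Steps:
$M{\left(x,F \right)} = F + F x^{2}$ ($M{\left(x,F \right)} = x^{2} F + F = F x^{2} + F = F + F x^{2}$)
$f{\left(z \right)} = -2 + z + \frac{-4 + z}{-3 + z}$ ($f{\left(z \right)} = \left(\frac{-4 + z}{-3 + z} - 2\right) + z = \left(-2 + \frac{-4 + z}{-3 + z}\right) + z = -2 + z + \frac{-4 + z}{-3 + z}$)
$M{\left(12,7 \right)} + 385 f{\left(23 \right)} = 7 \left(1 + 12^{2}\right) + 385 \frac{2 + 23^{2} - 92}{-3 + 23} = 7 \left(1 + 144\right) + 385 \frac{2 + 529 - 92}{20} = 7 \cdot 145 + 385 \cdot \frac{1}{20} \cdot 439 = 1015 + 385 \cdot \frac{439}{20} = 1015 + \frac{33803}{4} = \frac{37863}{4}$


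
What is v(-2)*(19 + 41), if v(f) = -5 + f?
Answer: -420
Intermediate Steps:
v(-2)*(19 + 41) = (-5 - 2)*(19 + 41) = -7*60 = -420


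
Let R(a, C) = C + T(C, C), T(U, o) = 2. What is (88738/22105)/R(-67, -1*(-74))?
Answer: 44369/839990 ≈ 0.052821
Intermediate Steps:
R(a, C) = 2 + C (R(a, C) = C + 2 = 2 + C)
(88738/22105)/R(-67, -1*(-74)) = (88738/22105)/(2 - 1*(-74)) = (88738*(1/22105))/(2 + 74) = (88738/22105)/76 = (88738/22105)*(1/76) = 44369/839990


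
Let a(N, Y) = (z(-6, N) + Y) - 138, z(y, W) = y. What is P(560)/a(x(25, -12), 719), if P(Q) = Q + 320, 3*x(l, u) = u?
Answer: 176/115 ≈ 1.5304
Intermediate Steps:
x(l, u) = u/3
a(N, Y) = -144 + Y (a(N, Y) = (-6 + Y) - 138 = -144 + Y)
P(Q) = 320 + Q
P(560)/a(x(25, -12), 719) = (320 + 560)/(-144 + 719) = 880/575 = 880*(1/575) = 176/115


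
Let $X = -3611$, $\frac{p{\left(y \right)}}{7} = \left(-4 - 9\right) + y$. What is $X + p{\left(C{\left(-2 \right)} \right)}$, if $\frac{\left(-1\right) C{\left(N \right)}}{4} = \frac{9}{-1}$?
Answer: $-3450$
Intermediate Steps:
$C{\left(N \right)} = 36$ ($C{\left(N \right)} = - 4 \frac{9}{-1} = - 4 \cdot 9 \left(-1\right) = \left(-4\right) \left(-9\right) = 36$)
$p{\left(y \right)} = -91 + 7 y$ ($p{\left(y \right)} = 7 \left(\left(-4 - 9\right) + y\right) = 7 \left(-13 + y\right) = -91 + 7 y$)
$X + p{\left(C{\left(-2 \right)} \right)} = -3611 + \left(-91 + 7 \cdot 36\right) = -3611 + \left(-91 + 252\right) = -3611 + 161 = -3450$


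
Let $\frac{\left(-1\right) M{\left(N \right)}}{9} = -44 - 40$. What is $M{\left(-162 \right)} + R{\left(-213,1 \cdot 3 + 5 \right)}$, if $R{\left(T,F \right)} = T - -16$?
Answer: $559$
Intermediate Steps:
$M{\left(N \right)} = 756$ ($M{\left(N \right)} = - 9 \left(-44 - 40\right) = \left(-9\right) \left(-84\right) = 756$)
$R{\left(T,F \right)} = 16 + T$ ($R{\left(T,F \right)} = T + 16 = 16 + T$)
$M{\left(-162 \right)} + R{\left(-213,1 \cdot 3 + 5 \right)} = 756 + \left(16 - 213\right) = 756 - 197 = 559$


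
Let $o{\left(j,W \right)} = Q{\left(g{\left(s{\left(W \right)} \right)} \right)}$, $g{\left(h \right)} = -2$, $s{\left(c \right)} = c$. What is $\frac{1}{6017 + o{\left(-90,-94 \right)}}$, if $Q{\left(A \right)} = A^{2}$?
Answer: $\frac{1}{6021} \approx 0.00016609$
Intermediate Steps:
$o{\left(j,W \right)} = 4$ ($o{\left(j,W \right)} = \left(-2\right)^{2} = 4$)
$\frac{1}{6017 + o{\left(-90,-94 \right)}} = \frac{1}{6017 + 4} = \frac{1}{6021}$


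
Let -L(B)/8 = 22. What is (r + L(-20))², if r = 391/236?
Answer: 1692911025/55696 ≈ 30396.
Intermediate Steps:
L(B) = -176 (L(B) = -8*22 = -176)
r = 391/236 (r = 391*(1/236) = 391/236 ≈ 1.6568)
(r + L(-20))² = (391/236 - 176)² = (-41145/236)² = 1692911025/55696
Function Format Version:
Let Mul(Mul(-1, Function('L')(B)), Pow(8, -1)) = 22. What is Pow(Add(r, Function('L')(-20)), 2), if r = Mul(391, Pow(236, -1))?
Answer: Rational(1692911025, 55696) ≈ 30396.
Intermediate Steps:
Function('L')(B) = -176 (Function('L')(B) = Mul(-8, 22) = -176)
r = Rational(391, 236) (r = Mul(391, Rational(1, 236)) = Rational(391, 236) ≈ 1.6568)
Pow(Add(r, Function('L')(-20)), 2) = Pow(Add(Rational(391, 236), -176), 2) = Pow(Rational(-41145, 236), 2) = Rational(1692911025, 55696)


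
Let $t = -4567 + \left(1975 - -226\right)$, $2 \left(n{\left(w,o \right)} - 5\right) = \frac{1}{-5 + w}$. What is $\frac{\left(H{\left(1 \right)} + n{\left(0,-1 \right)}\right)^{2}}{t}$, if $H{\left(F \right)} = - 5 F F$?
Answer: $- \frac{1}{236600} \approx -4.2265 \cdot 10^{-6}$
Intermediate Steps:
$H{\left(F \right)} = - 5 F^{2}$
$n{\left(w,o \right)} = 5 + \frac{1}{2 \left(-5 + w\right)}$
$t = -2366$ ($t = -4567 + \left(1975 + 226\right) = -4567 + 2201 = -2366$)
$\frac{\left(H{\left(1 \right)} + n{\left(0,-1 \right)}\right)^{2}}{t} = \frac{\left(- 5 \cdot 1^{2} + \frac{-49 + 10 \cdot 0}{2 \left(-5 + 0\right)}\right)^{2}}{-2366} = \left(\left(-5\right) 1 + \frac{-49 + 0}{2 \left(-5\right)}\right)^{2} \left(- \frac{1}{2366}\right) = \left(-5 + \frac{1}{2} \left(- \frac{1}{5}\right) \left(-49\right)\right)^{2} \left(- \frac{1}{2366}\right) = \left(-5 + \frac{49}{10}\right)^{2} \left(- \frac{1}{2366}\right) = \left(- \frac{1}{10}\right)^{2} \left(- \frac{1}{2366}\right) = \frac{1}{100} \left(- \frac{1}{2366}\right) = - \frac{1}{236600}$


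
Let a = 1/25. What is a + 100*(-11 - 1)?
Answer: -29999/25 ≈ -1200.0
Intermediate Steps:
a = 1/25 ≈ 0.040000
a + 100*(-11 - 1) = 1/25 + 100*(-11 - 1) = 1/25 + 100*(-12) = 1/25 - 1200 = -29999/25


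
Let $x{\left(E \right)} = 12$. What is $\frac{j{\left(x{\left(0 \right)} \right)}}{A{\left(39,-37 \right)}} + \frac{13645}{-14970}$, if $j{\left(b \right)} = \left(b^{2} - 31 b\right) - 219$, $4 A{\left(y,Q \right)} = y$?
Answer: $- \frac{1819901}{38922} \approx -46.758$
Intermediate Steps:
$A{\left(y,Q \right)} = \frac{y}{4}$
$j{\left(b \right)} = -219 + b^{2} - 31 b$
$\frac{j{\left(x{\left(0 \right)} \right)}}{A{\left(39,-37 \right)}} + \frac{13645}{-14970} = \frac{-219 + 12^{2} - 372}{\frac{1}{4} \cdot 39} + \frac{13645}{-14970} = \frac{-219 + 144 - 372}{\frac{39}{4}} + 13645 \left(- \frac{1}{14970}\right) = \left(-447\right) \frac{4}{39} - \frac{2729}{2994} = - \frac{596}{13} - \frac{2729}{2994} = - \frac{1819901}{38922}$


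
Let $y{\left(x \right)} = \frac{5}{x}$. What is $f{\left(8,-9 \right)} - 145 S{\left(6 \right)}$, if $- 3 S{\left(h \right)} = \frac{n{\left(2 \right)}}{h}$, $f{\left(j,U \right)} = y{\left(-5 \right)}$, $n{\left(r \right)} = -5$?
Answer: $- \frac{743}{18} \approx -41.278$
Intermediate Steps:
$f{\left(j,U \right)} = -1$ ($f{\left(j,U \right)} = \frac{5}{-5} = 5 \left(- \frac{1}{5}\right) = -1$)
$S{\left(h \right)} = \frac{5}{3 h}$ ($S{\left(h \right)} = - \frac{\left(-5\right) \frac{1}{h}}{3} = \frac{5}{3 h}$)
$f{\left(8,-9 \right)} - 145 S{\left(6 \right)} = -1 - 145 \frac{5}{3 \cdot 6} = -1 - 145 \cdot \frac{5}{3} \cdot \frac{1}{6} = -1 - \frac{725}{18} = - \frac{743}{18}$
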